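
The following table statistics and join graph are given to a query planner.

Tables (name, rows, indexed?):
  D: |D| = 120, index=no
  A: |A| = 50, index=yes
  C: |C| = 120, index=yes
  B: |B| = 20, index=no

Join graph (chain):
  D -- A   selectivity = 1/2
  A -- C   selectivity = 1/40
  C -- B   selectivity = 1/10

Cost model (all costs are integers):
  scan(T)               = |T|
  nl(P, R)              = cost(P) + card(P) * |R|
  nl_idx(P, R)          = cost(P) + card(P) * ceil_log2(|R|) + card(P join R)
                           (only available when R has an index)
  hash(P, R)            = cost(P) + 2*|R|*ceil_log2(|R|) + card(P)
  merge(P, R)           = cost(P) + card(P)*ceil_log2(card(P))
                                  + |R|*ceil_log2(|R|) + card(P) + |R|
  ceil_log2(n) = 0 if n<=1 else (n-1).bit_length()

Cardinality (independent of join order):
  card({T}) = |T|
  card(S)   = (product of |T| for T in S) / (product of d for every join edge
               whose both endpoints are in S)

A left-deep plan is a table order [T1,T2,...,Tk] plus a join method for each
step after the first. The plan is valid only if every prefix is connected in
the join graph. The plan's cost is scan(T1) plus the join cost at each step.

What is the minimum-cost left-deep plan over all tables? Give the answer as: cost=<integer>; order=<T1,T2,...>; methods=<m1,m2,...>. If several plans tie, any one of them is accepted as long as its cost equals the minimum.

Selinger DP (subsets sized 1..n):
  {D}: scan cost=120, card=120
  {A}: scan cost=50, card=50
  {C}: scan cost=120, card=120
  {B}: scan cost=20, card=20
  {AD}: card=3000; try (A,hash)→840, (D,merge)→1360, (A,merge)→1430, (D,hash)→1780, (A,nl_idx)→3840, (D,nl)→6050 …(+1); best=840 via (A,hash)
  {AC}: card=150; try (C,nl_idx)→550, (A,hash)→840, (A,nl_idx)→990, (C,merge)→1360, (A,merge)→1430, (C,hash)→1780 …(+2); best=550 via (C,nl_idx)
  {BC}: card=240; try (C,nl_idx)→400, (B,hash)→440, (C,merge)→1100, (B,merge)→1200, (C,hash)→1720, (C,nl)→2420 …(+1); best=400 via (C,nl_idx)
  {ACD}: card=9000; try (D,hash)→2380, (D,merge)→2860, (C,hash)→5520, (D,nl)→18550, (C,nl_idx)→30840, (C,merge)→40800 …(+1); best=2380 via (D,hash)
  {ABC}: card=300; try (B,hash)→900, (A,hash)→1240, (B,merge)→2020, (A,nl_idx)→2140, (A,merge)→2910, (B,nl)→3550 …(+1); best=900 via (B,hash)
  {ABCD}: card=18000; try (D,hash)→2880, (D,merge)→4860, (B,hash)→11580, (D,nl)→36900, (B,merge)→137500, (B,nl)→182380; best=2880 via (D,hash)

cost=2880; order=A,C,B,D; methods=nl_idx,hash,hash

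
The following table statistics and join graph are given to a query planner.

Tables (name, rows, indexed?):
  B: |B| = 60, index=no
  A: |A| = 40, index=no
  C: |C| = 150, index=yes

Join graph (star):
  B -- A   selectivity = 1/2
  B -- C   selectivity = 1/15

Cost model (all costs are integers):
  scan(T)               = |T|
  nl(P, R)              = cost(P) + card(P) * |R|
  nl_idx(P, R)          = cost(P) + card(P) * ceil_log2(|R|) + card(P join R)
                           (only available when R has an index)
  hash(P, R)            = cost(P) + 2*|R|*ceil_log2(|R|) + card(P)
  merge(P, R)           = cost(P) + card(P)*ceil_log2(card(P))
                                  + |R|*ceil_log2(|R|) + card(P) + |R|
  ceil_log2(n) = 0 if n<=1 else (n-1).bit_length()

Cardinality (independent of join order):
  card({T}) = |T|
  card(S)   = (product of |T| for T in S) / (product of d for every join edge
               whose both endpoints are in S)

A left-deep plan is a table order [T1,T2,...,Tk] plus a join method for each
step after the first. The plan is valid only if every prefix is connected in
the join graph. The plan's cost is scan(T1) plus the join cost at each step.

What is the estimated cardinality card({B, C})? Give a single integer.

600

Tables in S: B(60), C(150)
Edges inside S: B-C(d=15)
numerator = 60 * 150 = 9000
denominator = 15 = 15
card(S) = 9000 / 15 = 600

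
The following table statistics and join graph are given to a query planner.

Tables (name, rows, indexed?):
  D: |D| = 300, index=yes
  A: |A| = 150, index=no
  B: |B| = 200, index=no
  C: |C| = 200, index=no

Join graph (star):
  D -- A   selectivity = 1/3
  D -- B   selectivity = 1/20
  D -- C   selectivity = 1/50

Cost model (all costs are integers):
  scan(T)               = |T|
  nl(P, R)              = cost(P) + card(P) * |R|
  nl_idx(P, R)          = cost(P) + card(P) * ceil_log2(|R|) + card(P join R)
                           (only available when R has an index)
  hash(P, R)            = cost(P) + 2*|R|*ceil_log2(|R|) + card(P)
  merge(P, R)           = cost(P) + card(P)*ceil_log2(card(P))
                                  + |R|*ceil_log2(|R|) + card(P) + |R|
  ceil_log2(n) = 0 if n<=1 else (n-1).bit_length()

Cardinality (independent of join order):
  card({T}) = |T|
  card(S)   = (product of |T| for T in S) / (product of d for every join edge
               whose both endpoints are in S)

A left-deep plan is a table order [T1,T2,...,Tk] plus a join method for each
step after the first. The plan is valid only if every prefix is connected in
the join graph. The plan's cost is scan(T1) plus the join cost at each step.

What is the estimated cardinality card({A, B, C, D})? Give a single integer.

Tables in S: A(150), B(200), C(200), D(300)
Edges inside S: D-A(d=3), D-B(d=20), D-C(d=50)
numerator = 150 * 200 * 200 * 300 = 1800000000
denominator = 3 * 20 * 50 = 3000
card(S) = 1800000000 / 3000 = 600000

600000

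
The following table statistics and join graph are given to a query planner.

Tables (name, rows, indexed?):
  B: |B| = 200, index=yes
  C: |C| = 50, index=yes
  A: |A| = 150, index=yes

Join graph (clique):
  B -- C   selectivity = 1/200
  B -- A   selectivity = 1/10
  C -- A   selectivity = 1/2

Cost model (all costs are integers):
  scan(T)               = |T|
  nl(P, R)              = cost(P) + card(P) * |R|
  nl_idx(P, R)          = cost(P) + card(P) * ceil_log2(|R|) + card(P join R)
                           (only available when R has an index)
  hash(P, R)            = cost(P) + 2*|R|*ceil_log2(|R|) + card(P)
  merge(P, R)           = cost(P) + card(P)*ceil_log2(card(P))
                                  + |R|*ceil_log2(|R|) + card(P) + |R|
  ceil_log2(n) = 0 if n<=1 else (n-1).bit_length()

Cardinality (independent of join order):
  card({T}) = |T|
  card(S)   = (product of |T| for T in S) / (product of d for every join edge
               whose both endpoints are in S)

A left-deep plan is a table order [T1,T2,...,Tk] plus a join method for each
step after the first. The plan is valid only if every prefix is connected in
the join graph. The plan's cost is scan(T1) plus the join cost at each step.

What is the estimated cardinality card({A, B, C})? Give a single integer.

Tables in S: A(150), B(200), C(50)
Edges inside S: B-C(d=200), B-A(d=10), C-A(d=2)
numerator = 150 * 200 * 50 = 1500000
denominator = 200 * 10 * 2 = 4000
card(S) = 1500000 / 4000 = 375

375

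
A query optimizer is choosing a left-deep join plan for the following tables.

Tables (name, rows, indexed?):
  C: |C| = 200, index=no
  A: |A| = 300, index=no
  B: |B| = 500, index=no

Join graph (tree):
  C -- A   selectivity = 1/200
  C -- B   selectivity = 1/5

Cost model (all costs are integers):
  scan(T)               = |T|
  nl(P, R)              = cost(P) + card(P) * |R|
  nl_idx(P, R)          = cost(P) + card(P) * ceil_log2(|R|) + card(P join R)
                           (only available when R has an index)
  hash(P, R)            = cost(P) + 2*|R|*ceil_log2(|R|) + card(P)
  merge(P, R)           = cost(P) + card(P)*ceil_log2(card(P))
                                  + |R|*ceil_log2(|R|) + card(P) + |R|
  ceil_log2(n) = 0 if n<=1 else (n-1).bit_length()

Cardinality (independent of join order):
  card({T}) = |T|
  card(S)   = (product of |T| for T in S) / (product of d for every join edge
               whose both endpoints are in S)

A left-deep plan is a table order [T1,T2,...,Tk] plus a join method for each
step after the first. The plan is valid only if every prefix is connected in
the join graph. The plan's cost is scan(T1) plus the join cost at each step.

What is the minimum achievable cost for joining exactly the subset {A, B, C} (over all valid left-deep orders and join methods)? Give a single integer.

Selinger DP over subsets of {A,B,C}:
  {C}: scan cost=200, card=200
  {A}: scan cost=300, card=300
  {B}: scan cost=500, card=500
  {AC}: card=300; try (C,hash)→3800, (A,merge)→5000, (C,merge)→5100, (A,hash)→5800, (A,nl)→60200, (C,nl)→60300; best=3800 via (C,hash)
  {BC}: card=20000; try (C,hash)→4200, (B,merge)→7000, (C,merge)→7300, (B,hash)→9400, (B,nl)→100200, (C,nl)→100500; best=4200 via (C,hash)
  {ABC}: card=30000; try (B,merge)→11800, (B,hash)→13100, (A,hash)→29600, (B,nl)→153800, (A,merge)→327200, (A,nl)→6004200; best=11800 via (B,merge)

11800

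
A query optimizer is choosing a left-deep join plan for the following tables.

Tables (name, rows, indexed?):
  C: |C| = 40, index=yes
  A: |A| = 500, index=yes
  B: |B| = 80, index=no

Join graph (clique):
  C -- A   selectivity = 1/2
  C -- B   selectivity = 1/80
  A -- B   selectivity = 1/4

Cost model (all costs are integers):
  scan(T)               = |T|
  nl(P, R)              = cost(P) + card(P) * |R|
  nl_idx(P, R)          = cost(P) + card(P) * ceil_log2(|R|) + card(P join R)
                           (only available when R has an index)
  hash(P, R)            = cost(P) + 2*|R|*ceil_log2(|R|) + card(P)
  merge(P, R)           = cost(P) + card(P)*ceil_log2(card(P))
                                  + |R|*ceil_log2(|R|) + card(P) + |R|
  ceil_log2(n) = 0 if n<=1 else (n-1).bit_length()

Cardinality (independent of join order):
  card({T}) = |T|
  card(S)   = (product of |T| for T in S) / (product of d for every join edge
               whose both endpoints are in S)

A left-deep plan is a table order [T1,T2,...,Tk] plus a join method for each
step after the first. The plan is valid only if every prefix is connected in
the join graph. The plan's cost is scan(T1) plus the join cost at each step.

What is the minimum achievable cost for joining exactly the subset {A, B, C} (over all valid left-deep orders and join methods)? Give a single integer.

Selinger DP over subsets of {A,B,C}:
  {C}: scan cost=40, card=40
  {A}: scan cost=500, card=500
  {B}: scan cost=80, card=80
  {AC}: card=10000; try (C,hash)→1480, (A,merge)→5320, (C,merge)→5780, (A,hash)→9080, (A,nl_idx)→10400, (C,nl_idx)→13500 …(+2); best=1480 via (C,hash)
  {BC}: card=40; try (C,nl_idx)→600, (C,hash)→640, (B,merge)→960, (C,merge)→1000, (B,hash)→1200, (B,nl)→3240 …(+1); best=600 via (C,nl_idx)
  {AB}: card=10000; try (B,hash)→2120, (A,merge)→5720, (B,merge)→6140, (A,hash)→9160, (A,nl_idx)→10800, (A,nl)→40080 …(+1); best=2120 via (B,hash)
  {ABC}: card=2500; try (A,nl_idx)→3460, (A,merge)→5880, (A,hash)→9640, (C,hash)→12600, (B,hash)→12600, (A,nl)→20600 …(+5); best=3460 via (A,nl_idx)

3460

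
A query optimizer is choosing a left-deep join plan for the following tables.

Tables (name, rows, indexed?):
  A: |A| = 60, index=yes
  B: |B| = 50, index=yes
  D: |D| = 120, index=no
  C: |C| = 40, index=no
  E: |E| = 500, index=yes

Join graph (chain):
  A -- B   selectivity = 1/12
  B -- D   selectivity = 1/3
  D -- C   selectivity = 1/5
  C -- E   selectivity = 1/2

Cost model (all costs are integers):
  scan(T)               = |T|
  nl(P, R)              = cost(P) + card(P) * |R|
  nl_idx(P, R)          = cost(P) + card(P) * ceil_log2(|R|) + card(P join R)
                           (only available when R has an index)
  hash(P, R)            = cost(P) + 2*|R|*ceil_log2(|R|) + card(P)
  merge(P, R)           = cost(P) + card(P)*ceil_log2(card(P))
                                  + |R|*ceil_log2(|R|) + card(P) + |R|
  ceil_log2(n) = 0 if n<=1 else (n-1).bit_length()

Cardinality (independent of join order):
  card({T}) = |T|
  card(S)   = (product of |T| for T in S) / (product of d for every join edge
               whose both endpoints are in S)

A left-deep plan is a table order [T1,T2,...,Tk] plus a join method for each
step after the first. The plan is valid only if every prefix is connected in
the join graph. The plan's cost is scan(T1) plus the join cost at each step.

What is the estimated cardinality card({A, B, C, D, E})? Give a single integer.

Tables in S: A(60), B(50), C(40), D(120), E(500)
Edges inside S: A-B(d=12), B-D(d=3), D-C(d=5), C-E(d=2)
numerator = 60 * 50 * 40 * 120 * 500 = 7200000000
denominator = 12 * 3 * 5 * 2 = 360
card(S) = 7200000000 / 360 = 20000000

20000000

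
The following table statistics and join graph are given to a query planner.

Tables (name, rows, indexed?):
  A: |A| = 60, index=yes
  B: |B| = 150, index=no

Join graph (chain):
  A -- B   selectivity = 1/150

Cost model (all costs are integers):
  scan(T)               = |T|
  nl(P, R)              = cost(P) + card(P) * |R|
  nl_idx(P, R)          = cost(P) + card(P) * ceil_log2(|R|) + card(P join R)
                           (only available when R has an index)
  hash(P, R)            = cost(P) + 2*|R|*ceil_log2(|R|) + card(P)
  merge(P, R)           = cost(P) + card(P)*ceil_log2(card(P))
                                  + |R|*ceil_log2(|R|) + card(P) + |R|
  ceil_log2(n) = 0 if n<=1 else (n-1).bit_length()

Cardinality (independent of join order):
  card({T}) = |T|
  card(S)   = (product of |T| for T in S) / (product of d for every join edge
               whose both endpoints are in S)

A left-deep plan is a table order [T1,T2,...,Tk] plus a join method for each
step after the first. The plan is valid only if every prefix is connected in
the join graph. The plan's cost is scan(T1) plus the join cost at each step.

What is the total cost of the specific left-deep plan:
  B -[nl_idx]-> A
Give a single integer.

1110

step 1: scan B: cost=150, card=150
step 2: join A via nl_idx
    card(P join A) = 150*60/(150) = 60
    cost = 150 + 150*6 + 60 = 1110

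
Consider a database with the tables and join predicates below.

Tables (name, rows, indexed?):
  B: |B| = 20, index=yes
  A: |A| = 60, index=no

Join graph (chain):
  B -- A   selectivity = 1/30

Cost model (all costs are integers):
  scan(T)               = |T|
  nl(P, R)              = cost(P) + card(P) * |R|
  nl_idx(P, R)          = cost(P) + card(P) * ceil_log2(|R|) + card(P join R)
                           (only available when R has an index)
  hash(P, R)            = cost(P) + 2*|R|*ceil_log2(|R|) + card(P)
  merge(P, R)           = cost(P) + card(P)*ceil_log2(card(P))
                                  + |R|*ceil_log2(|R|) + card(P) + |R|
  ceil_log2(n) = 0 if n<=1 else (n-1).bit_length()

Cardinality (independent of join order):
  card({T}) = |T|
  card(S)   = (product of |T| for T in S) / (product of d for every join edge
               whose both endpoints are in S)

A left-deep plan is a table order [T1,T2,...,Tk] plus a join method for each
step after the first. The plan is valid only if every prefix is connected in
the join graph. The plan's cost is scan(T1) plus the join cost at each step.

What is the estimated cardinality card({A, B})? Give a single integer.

Tables in S: A(60), B(20)
Edges inside S: B-A(d=30)
numerator = 60 * 20 = 1200
denominator = 30 = 30
card(S) = 1200 / 30 = 40

40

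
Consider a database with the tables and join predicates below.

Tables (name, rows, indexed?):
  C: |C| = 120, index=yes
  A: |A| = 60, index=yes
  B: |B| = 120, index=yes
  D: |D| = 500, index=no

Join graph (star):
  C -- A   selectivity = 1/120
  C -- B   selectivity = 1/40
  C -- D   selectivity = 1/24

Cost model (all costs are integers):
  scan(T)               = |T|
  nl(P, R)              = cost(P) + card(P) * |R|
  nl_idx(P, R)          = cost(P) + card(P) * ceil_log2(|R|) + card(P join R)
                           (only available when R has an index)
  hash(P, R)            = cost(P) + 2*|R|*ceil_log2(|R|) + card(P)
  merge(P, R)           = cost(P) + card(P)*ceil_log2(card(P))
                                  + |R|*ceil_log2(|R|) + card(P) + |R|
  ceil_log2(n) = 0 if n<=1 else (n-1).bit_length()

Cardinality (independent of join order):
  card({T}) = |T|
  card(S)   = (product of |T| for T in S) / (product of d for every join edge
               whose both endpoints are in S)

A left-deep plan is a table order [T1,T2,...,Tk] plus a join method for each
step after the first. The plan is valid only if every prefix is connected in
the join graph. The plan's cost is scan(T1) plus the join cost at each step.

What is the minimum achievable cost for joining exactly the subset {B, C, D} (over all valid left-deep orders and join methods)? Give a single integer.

6860

Selinger DP over subsets of {B,C,D}:
  {C}: scan cost=120, card=120
  {B}: scan cost=120, card=120
  {D}: scan cost=500, card=500
  {BC}: card=360; try (C,nl_idx)→1320, (B,nl_idx)→1320, (C,hash)→1920, (B,hash)→1920, (C,merge)→2040, (B,merge)→2040 …(+2); best=1320 via (C,nl_idx)
  {CD}: card=2500; try (C,hash)→2680, (D,merge)→6080, (C,merge)→6460, (C,nl_idx)→6500, (D,hash)→9240, (D,nl)→60120 …(+1); best=2680 via (C,hash)
  {BCD}: card=7500; try (B,hash)→6860, (D,merge)→9920, (D,hash)→10680, (B,nl_idx)→27680, (B,merge)→36140, (D,nl)→181320 …(+1); best=6860 via (B,hash)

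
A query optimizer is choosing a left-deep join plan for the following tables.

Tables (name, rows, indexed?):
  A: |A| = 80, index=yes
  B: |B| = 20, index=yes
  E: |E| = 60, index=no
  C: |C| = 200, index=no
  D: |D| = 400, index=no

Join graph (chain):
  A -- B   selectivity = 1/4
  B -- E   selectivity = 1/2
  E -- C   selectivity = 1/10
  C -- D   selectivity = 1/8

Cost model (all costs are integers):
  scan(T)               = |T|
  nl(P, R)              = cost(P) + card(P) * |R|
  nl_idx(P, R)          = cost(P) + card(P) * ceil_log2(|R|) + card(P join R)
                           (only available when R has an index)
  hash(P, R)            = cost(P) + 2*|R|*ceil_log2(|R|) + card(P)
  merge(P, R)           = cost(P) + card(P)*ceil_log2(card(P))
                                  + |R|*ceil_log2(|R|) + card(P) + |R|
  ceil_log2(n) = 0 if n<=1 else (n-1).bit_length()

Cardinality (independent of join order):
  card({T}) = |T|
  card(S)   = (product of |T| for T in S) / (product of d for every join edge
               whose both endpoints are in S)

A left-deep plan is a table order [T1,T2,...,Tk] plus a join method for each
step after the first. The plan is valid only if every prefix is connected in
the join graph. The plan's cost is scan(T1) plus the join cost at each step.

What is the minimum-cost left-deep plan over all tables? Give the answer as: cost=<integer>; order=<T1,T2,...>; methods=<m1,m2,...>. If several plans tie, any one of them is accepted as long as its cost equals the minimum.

cost=262840; order=C,E,B,A,D; methods=hash,hash,hash,hash

Selinger DP (subsets sized 1..n):
  {A}: scan cost=80, card=80
  {B}: scan cost=20, card=20
  {E}: scan cost=60, card=60
  {C}: scan cost=200, card=200
  {D}: scan cost=400, card=400
  {AB}: card=400; try (B,hash)→360, (A,nl_idx)→560, (A,merge)→780, (B,merge)→840, (B,nl_idx)→880, (A,hash)→1160 …(+2); best=360 via (B,hash)
  {BE}: card=600; try (B,hash)→320, (E,merge)→560, (B,merge)→600, (E,hash)→760, (B,nl_idx)→960, (E,nl)→1220 …(+1); best=320 via (B,hash)
  {CE}: card=1200; try (E,hash)→1120, (C,merge)→2280, (E,merge)→2420, (C,hash)→3320, (C,nl)→12060, (E,nl)→12200; best=1120 via (E,hash)
  {CD}: card=10000; try (C,hash)→4000, (D,merge)→6000, (C,merge)→6200, (D,hash)→7600, (D,nl)→80200, (C,nl)→80400; best=4000 via (C,hash)
  {ABE}: card=12000; try (E,hash)→1480, (A,hash)→2040, (E,merge)→4780, (A,merge)→7560, (A,nl_idx)→16520, (E,nl)→24360 …(+1); best=1480 via (E,hash)
  {BCE}: card=12000; try (B,hash)→2520, (C,hash)→4120, (C,merge)→8720, (B,merge)→15640, (B,nl_idx)→19120, (B,nl)→25120 …(+1); best=2520 via (B,hash)
  {CDE}: card=60000; try (D,hash)→9520, (E,hash)→14720, (D,merge)→19520, (E,merge)→154420, (D,nl)→481120, (E,nl)→604000; best=9520 via (D,hash)
  {ABCE}: card=240000; try (A,hash)→15640, (C,hash)→16680, (A,merge)→183160, (C,merge)→183280, (A,nl_idx)→326520, (A,nl)→962520 …(+1); best=15640 via (A,hash)
  {BCDE}: card=600000; try (D,hash)→21720, (B,hash)→69720, (D,merge)→186520, (B,nl_idx)→909520, (B,merge)→1029640, (B,nl)→1209520 …(+1); best=21720 via (D,hash)
  {ABCDE}: card=12000000; try (D,hash)→262840, (A,hash)→622840, (D,merge)→4579640, (A,merge)→12622360, (A,nl_idx)→16221720, (A,nl)→48021720 …(+1); best=262840 via (D,hash)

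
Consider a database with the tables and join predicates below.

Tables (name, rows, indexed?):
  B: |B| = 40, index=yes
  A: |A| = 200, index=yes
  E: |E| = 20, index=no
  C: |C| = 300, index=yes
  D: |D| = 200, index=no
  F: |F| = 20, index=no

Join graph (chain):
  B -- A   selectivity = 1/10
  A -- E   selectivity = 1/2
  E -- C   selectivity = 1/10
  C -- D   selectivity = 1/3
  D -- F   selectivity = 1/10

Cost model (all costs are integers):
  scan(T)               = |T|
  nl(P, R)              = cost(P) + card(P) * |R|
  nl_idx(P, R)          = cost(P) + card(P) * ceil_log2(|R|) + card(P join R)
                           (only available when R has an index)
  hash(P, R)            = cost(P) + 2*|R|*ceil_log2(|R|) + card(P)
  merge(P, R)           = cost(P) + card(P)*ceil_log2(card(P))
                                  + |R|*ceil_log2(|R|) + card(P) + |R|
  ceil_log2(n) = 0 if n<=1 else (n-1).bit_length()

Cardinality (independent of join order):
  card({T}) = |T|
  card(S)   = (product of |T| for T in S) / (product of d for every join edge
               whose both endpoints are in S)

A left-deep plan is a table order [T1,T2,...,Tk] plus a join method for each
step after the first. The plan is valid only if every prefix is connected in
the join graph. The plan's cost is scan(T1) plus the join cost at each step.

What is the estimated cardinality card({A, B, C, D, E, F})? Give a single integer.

Tables in S: A(200), B(40), C(300), D(200), E(20), F(20)
Edges inside S: B-A(d=10), A-E(d=2), E-C(d=10), C-D(d=3), D-F(d=10)
numerator = 200 * 40 * 300 * 200 * 20 * 20 = 192000000000
denominator = 10 * 2 * 10 * 3 * 10 = 6000
card(S) = 192000000000 / 6000 = 32000000

32000000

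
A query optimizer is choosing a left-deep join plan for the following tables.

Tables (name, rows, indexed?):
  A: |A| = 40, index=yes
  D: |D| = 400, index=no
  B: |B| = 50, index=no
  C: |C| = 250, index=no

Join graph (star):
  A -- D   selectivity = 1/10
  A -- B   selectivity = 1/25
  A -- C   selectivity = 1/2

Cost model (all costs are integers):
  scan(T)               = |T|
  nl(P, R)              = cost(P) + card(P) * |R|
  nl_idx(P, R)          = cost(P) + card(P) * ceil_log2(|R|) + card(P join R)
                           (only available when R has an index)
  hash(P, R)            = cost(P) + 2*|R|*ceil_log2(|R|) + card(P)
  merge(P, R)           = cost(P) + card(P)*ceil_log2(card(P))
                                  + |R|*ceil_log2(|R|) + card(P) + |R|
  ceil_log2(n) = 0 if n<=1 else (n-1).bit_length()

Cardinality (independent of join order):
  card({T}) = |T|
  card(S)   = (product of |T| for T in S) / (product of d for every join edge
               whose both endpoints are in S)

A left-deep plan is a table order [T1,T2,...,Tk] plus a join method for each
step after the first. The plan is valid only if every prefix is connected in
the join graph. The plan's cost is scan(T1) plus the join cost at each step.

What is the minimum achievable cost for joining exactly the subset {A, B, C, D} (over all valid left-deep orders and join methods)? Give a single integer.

Selinger DP over subsets of {A,B,C,D}:
  {A}: scan cost=40, card=40
  {D}: scan cost=400, card=400
  {B}: scan cost=50, card=50
  {C}: scan cost=250, card=250
  {AD}: card=1600; try (A,hash)→1280, (D,merge)→4320, (A,nl_idx)→4400, (A,merge)→4680, (D,hash)→7280, (D,nl)→16040 …(+1); best=1280 via (A,hash)
  {AB}: card=80; try (A,nl_idx)→430, (A,hash)→580, (B,merge)→670, (B,hash)→680, (A,merge)→680, (B,nl)→2040 …(+1); best=430 via (A,nl_idx)
  {AC}: card=5000; try (A,hash)→980, (C,merge)→2570, (A,merge)→2780, (C,hash)→4080, (A,nl_idx)→6750, (C,nl)→10040 …(+1); best=980 via (A,hash)
  {ABD}: card=3200; try (B,hash)→3480, (D,merge)→5070, (D,hash)→7710, (B,merge)→20830, (D,nl)→32430, (B,nl)→81280; best=3480 via (B,hash)
  {ACD}: card=200000; try (C,hash)→6880, (D,hash)→13180, (C,merge)→22730, (D,merge)→74980, (C,nl)→401280, (D,nl)→2000980; best=6880 via (C,hash)
  {ABC}: card=10000; try (C,merge)→3320, (C,hash)→4510, (B,hash)→6580, (C,nl)→20430, (B,merge)→71330, (B,nl)→250980; best=3320 via (C,merge)
  {ABCD}: card=400000; try (C,hash)→10680, (D,hash)→20520, (C,merge)→47330, (D,merge)→157320, (B,hash)→207480, (C,nl)→803480 …(+3); best=10680 via (C,hash)

10680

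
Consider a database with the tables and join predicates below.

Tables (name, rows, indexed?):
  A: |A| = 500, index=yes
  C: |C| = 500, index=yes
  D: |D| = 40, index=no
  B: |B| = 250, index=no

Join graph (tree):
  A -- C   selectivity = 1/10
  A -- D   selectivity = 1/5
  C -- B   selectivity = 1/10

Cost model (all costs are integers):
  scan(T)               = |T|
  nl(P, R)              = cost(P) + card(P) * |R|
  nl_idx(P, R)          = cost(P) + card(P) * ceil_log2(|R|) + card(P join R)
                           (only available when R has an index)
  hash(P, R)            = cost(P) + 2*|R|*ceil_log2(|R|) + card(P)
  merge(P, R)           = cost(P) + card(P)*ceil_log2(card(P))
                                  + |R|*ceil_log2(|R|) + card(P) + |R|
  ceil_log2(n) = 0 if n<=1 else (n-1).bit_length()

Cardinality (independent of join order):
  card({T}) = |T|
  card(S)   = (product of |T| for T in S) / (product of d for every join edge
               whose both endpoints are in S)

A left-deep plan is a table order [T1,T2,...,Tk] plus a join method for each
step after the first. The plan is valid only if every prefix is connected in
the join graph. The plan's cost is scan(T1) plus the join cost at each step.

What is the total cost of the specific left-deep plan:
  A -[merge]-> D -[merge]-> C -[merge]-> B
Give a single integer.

step 1: scan A: cost=500, card=500
step 2: join D via merge
    card(P join D) = 500*40/(5) = 4000
    cost = 500 + 500*9 + 40*6 + 500 + 40 = 5780
step 3: join C via merge
    card(P join C) = 4000*500/(10) = 200000
    cost = 5780 + 4000*12 + 500*9 + 4000 + 500 = 62780
step 4: join B via merge
    card(P join B) = 200000*250/(10) = 5000000
    cost = 62780 + 200000*18 + 250*8 + 200000 + 250 = 3865030

3865030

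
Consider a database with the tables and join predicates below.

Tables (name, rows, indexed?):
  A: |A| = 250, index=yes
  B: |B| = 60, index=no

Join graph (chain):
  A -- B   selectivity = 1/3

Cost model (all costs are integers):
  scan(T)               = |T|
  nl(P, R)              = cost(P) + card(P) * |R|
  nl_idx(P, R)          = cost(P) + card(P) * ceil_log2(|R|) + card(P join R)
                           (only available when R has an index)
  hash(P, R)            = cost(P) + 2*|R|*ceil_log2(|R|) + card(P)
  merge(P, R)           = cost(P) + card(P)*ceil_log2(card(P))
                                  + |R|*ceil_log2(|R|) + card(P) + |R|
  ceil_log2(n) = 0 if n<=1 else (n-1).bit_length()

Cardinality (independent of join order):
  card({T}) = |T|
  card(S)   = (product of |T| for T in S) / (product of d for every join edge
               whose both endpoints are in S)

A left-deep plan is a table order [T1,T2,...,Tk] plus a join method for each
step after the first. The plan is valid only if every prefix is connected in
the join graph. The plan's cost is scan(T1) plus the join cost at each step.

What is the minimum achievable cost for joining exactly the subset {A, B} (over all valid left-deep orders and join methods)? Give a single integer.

Selinger DP over subsets of {A,B}:
  {A}: scan cost=250, card=250
  {B}: scan cost=60, card=60
  {AB}: card=5000; try (B,hash)→1220, (A,merge)→2730, (B,merge)→2920, (A,hash)→4120, (A,nl_idx)→5540, (A,nl)→15060 …(+1); best=1220 via (B,hash)

1220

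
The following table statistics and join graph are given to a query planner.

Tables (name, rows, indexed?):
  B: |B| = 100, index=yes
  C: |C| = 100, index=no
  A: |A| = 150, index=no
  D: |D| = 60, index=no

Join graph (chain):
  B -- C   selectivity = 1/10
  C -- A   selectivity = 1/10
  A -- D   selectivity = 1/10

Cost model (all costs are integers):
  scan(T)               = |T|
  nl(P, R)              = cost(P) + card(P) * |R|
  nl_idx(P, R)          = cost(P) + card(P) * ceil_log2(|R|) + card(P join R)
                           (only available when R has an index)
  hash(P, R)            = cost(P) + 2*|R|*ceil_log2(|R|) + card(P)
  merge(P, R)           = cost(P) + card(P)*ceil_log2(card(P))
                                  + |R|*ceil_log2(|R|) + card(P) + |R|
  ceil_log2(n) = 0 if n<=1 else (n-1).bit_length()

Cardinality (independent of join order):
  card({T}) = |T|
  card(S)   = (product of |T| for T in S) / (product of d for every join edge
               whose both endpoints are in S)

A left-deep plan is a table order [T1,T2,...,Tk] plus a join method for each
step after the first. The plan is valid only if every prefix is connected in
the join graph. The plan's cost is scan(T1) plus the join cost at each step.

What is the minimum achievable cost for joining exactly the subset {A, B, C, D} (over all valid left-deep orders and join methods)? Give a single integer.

Selinger DP over subsets of {A,B,C,D}:
  {B}: scan cost=100, card=100
  {C}: scan cost=100, card=100
  {A}: scan cost=150, card=150
  {D}: scan cost=60, card=60
  {BC}: card=1000; try (C,hash)→1600, (B,hash)→1600, (C,merge)→1700, (B,merge)→1700, (B,nl_idx)→1800, (C,nl)→10100 …(+1); best=1600 via (C,hash)
  {AC}: card=1500; try (C,hash)→1700, (A,merge)→2250, (C,merge)→2300, (A,hash)→2600, (A,nl)→15100, (C,nl)→15150; best=1700 via (C,hash)
  {AD}: card=900; try (D,hash)→1020, (A,merge)→1830, (D,merge)→1920, (A,hash)→2520, (A,nl)→9060, (D,nl)→9150; best=1020 via (D,hash)
  {ABC}: card=15000; try (B,hash)→4600, (A,hash)→5000, (A,merge)→13950, (B,merge)→20500, (B,nl_idx)→27200, (A,nl)→151600 …(+1); best=4600 via (B,hash)
  {ACD}: card=9000; try (C,hash)→3320, (D,hash)→3920, (C,merge)→11720, (D,merge)→20120, (C,nl)→91020, (D,nl)→91700; best=3320 via (C,hash)
  {ABCD}: card=90000; try (B,hash)→13720, (D,hash)→20320, (B,merge)→139120, (B,nl_idx)→156320, (D,merge)→230020, (B,nl)→903320 …(+1); best=13720 via (B,hash)

13720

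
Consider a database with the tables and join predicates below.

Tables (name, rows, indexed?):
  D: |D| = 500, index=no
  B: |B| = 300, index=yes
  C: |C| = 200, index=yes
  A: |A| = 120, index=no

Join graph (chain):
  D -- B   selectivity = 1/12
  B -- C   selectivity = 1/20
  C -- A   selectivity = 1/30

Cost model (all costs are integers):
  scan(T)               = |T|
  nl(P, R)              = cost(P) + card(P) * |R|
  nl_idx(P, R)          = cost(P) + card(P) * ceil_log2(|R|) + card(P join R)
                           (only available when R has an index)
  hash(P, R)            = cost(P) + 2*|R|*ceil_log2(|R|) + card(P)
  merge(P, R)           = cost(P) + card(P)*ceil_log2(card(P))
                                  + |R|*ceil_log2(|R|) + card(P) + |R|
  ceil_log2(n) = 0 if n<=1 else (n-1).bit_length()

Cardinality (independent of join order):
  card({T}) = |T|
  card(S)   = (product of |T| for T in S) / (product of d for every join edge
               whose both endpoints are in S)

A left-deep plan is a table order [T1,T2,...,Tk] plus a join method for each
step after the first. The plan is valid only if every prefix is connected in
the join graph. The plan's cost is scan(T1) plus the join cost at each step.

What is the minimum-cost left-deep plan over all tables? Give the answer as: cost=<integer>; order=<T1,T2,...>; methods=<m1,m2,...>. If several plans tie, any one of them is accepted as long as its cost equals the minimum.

Selinger DP (subsets sized 1..n):
  {D}: scan cost=500, card=500
  {B}: scan cost=300, card=300
  {C}: scan cost=200, card=200
  {A}: scan cost=120, card=120
  {BD}: card=12500; try (B,hash)→6400, (D,merge)→8300, (B,merge)→8500, (D,hash)→9600, (B,nl_idx)→17500, (D,nl)→150300 …(+1); best=6400 via (B,hash)
  {BC}: card=3000; try (C,hash)→3800, (B,merge)→5000, (B,nl_idx)→5000, (C,merge)→5100, (C,nl_idx)→5700, (B,hash)→5800 …(+2); best=3800 via (C,hash)
  {AC}: card=800; try (C,nl_idx)→1880, (A,hash)→2080, (C,merge)→2880, (A,merge)→2960, (C,hash)→3440, (C,nl)→24120 …(+1); best=1880 via (C,nl_idx)
  {BCD}: card=125000; try (D,hash)→15800, (C,hash)→22100, (D,merge)→47800, (C,merge)→195700, (C,nl_idx)→231400, (D,nl)→1503800 …(+1); best=15800 via (D,hash)
  {ABC}: card=12000; try (B,hash)→8080, (A,hash)→8480, (B,merge)→13680, (B,nl_idx)→21080, (A,merge)→43760, (B,nl)→241880 …(+1); best=8080 via (B,hash)
  {ABCD}: card=500000; try (D,hash)→29080, (A,hash)→142480, (D,merge)→193080, (A,merge)→2266760, (D,nl)→6008080, (A,nl)→15015800; best=29080 via (D,hash)

cost=29080; order=A,C,B,D; methods=nl_idx,hash,hash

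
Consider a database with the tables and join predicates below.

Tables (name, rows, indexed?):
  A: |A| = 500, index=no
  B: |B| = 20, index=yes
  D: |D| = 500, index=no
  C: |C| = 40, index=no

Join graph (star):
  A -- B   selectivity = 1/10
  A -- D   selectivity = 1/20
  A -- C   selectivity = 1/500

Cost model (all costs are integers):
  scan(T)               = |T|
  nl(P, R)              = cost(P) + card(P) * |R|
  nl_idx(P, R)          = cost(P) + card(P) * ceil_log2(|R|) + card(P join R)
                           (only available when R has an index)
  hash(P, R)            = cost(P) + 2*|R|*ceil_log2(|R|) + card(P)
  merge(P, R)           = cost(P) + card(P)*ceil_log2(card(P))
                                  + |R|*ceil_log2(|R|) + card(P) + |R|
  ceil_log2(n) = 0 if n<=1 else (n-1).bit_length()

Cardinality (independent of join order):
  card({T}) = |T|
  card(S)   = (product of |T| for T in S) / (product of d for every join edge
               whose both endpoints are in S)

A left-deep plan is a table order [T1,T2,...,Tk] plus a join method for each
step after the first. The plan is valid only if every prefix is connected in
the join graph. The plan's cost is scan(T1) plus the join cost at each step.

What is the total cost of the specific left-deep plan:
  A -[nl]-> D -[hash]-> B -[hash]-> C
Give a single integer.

step 1: scan A: cost=500, card=500
step 2: join D via nl
    card(P join D) = 500*500/(20) = 12500
    cost = 500 + 500*500 = 250500
step 3: join B via hash
    card(P join B) = 12500*20/(10) = 25000
    cost = 250500 + 2*20*5 + 12500 = 263200
step 4: join C via hash
    card(P join C) = 25000*40/(500) = 2000
    cost = 263200 + 2*40*6 + 25000 = 288680

288680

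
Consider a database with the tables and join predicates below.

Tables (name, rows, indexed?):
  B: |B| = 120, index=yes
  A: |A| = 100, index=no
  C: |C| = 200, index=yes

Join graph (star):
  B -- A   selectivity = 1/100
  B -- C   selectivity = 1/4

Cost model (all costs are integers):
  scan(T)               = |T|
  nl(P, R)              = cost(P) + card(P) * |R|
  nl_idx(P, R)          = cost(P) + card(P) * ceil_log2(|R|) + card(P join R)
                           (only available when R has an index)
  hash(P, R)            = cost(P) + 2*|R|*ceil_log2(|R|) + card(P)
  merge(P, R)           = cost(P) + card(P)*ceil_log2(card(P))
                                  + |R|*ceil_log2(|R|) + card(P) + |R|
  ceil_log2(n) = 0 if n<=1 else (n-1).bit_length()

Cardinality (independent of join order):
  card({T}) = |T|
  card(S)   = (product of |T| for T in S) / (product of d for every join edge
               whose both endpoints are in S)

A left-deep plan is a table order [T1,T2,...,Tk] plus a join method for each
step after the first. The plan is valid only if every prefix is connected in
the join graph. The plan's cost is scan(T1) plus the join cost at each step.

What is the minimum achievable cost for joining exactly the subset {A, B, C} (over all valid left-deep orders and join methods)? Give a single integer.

Selinger DP over subsets of {A,B,C}:
  {B}: scan cost=120, card=120
  {A}: scan cost=100, card=100
  {C}: scan cost=200, card=200
  {AB}: card=120; try (B,nl_idx)→920, (A,hash)→1640, (B,merge)→1860, (B,hash)→1880, (A,merge)→1880, (B,nl)→12100 …(+1); best=920 via (B,nl_idx)
  {BC}: card=6000; try (B,hash)→2080, (C,merge)→2880, (B,merge)→2960, (C,hash)→3440, (C,nl_idx)→7080, (B,nl_idx)→7600 …(+2); best=2080 via (B,hash)
  {ABC}: card=6000; try (C,merge)→3680, (C,hash)→4240, (C,nl_idx)→7880, (A,hash)→9480, (C,nl)→24920, (A,merge)→86880 …(+1); best=3680 via (C,merge)

3680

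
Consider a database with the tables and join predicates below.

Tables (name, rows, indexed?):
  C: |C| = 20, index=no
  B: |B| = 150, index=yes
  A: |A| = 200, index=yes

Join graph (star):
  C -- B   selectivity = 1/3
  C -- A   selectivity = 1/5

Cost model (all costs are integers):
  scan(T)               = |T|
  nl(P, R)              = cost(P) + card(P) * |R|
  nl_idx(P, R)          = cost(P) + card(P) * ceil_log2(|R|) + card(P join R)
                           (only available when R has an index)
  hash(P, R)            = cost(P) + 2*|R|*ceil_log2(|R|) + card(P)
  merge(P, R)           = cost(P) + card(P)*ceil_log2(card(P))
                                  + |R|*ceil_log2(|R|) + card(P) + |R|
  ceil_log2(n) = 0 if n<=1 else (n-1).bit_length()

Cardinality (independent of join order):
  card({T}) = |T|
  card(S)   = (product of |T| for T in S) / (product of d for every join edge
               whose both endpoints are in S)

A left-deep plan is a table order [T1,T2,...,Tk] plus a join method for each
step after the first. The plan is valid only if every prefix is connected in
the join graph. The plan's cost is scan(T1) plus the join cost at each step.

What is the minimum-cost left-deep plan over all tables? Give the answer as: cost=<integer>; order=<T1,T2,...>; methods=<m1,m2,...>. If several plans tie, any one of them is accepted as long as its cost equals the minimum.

Selinger DP (subsets sized 1..n):
  {C}: scan cost=20, card=20
  {B}: scan cost=150, card=150
  {A}: scan cost=200, card=200
  {BC}: card=1000; try (C,hash)→500, (B,nl_idx)→1180, (B,merge)→1490, (C,merge)→1620, (B,hash)→2440, (B,nl)→3020 …(+1); best=500 via (C,hash)
  {AC}: card=800; try (C,hash)→600, (A,nl_idx)→980, (A,merge)→1940, (C,merge)→2120, (A,hash)→3240, (A,nl)→4020 …(+1); best=600 via (C,hash)
  {ABC}: card=40000; try (B,hash)→3800, (A,hash)→4700, (B,merge)→10750, (A,merge)→13300, (B,nl_idx)→47000, (A,nl_idx)→48500 …(+2); best=3800 via (B,hash)

cost=3800; order=A,C,B; methods=hash,hash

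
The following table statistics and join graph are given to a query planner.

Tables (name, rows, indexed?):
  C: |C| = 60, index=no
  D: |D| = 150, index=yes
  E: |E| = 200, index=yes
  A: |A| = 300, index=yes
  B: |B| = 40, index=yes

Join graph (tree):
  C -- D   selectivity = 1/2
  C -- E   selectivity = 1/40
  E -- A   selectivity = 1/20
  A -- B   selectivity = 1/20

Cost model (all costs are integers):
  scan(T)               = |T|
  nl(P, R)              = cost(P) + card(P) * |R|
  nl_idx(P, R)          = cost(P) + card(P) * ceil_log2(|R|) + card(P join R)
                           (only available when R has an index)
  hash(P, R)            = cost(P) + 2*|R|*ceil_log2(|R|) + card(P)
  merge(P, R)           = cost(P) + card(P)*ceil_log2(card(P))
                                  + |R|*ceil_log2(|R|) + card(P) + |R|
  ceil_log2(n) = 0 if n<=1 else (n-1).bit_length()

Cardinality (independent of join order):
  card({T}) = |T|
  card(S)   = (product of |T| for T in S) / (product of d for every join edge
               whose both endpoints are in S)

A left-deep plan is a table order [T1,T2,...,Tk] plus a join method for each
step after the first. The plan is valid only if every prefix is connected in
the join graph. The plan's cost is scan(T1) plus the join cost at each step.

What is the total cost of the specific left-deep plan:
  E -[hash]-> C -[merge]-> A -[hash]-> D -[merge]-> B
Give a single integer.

6764300

step 1: scan E: cost=200, card=200
step 2: join C via hash
    card(P join C) = 200*60/(40) = 300
    cost = 200 + 2*60*6 + 200 = 1120
step 3: join A via merge
    card(P join A) = 300*300/(20) = 4500
    cost = 1120 + 300*9 + 300*9 + 300 + 300 = 7120
step 4: join D via hash
    card(P join D) = 4500*150/(2) = 337500
    cost = 7120 + 2*150*8 + 4500 = 14020
step 5: join B via merge
    card(P join B) = 337500*40/(20) = 675000
    cost = 14020 + 337500*19 + 40*6 + 337500 + 40 = 6764300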